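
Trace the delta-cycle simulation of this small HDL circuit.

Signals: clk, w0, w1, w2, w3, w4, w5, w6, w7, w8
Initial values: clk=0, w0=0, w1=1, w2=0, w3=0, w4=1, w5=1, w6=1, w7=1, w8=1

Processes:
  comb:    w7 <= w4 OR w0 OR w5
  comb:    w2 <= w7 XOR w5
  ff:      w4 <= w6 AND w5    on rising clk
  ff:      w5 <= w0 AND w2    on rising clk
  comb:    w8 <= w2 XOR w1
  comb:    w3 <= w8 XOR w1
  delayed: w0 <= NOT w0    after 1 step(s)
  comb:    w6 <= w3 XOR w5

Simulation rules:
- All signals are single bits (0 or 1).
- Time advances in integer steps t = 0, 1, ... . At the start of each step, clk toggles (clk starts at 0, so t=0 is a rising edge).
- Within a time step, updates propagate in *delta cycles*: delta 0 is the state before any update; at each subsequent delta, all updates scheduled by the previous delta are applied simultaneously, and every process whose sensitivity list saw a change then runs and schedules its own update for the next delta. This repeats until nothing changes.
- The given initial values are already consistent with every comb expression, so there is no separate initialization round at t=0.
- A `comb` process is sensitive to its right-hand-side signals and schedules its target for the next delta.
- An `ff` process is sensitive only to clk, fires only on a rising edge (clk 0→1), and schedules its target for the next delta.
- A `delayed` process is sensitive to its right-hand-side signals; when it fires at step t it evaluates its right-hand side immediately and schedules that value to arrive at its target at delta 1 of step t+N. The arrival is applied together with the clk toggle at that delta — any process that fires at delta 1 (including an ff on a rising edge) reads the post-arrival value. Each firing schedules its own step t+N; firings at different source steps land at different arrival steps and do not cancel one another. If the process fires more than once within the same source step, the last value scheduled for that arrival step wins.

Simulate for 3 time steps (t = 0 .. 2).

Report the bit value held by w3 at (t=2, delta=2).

t=0 Δ0: w1=1 w3=0 w7=1 w6=1 w4=1 w2=0 w5=1 w8=1 clk=0 w0=0
  Δ1: clk:0→1
  Δ2: w5:1→0
  Δ3: w6:1→0, w2:0→1
  Δ4: w8:1→0
  Δ5: w3:0→1
  Δ6: w6:0→1
  (6Δ to stable)
t=1 Δ0: w1=1 w3=1 w7=1 w6=1 w4=1 w2=1 w5=0 w8=0 clk=1 w0=0
  Δ1: clk:1→0
  (1Δ to stable)
t=2 Δ0: w1=1 w3=1 w7=1 w6=1 w4=1 w2=1 w5=0 w8=0 clk=0 w0=0
  Δ1: clk:0→1
  Δ2: w4:1→0
  Δ3: w7:1→0
  Δ4: w2:1→0
  Δ5: w8:0→1
  Δ6: w3:1→0
  Δ7: w6:1→0
  (7Δ to stable)

1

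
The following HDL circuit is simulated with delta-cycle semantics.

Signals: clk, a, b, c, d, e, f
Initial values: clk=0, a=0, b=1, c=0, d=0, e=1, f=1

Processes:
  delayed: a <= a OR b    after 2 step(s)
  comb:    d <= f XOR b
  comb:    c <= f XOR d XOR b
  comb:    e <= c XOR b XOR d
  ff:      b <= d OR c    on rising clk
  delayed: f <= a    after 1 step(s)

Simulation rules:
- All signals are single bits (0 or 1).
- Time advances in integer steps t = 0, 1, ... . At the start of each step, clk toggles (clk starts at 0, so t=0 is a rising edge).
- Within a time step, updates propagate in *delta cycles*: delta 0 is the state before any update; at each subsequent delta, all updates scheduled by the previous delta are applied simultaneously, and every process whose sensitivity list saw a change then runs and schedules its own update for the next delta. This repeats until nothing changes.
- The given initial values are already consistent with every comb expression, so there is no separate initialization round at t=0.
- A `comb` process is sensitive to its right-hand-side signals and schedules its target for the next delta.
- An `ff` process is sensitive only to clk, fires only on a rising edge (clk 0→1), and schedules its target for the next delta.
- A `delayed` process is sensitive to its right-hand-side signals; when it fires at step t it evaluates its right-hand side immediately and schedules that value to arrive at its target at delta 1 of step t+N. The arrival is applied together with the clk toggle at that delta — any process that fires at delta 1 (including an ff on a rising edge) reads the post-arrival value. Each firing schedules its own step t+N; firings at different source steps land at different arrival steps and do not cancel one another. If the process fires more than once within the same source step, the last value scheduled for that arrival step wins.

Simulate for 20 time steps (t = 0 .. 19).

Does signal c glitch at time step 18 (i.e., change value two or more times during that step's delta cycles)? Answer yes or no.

yes

t=0 Δ0: b=1 e=1 a=0 clk=0 c=0 f=1 d=0
  Δ1: clk:0→1
  Δ2: b:1→0
  Δ3: e:1→0, c:0→1, d:0→1
  Δ4: c:1→0
  Δ5: e:0→1
  (5Δ to stable)
t=1 Δ0: b=0 e=1 a=0 clk=1 c=0 f=1 d=1
  Δ1: clk:1→0
  (1Δ to stable)
t=2 Δ0: b=0 e=1 a=0 clk=0 c=0 f=1 d=1
  Δ1: clk:0→1
  Δ2: b:0→1
  Δ3: e:1→0, c:0→1, d:1→0
  Δ4: c:1→0
  Δ5: e:0→1
  (5Δ to stable)
t=3 Δ0: b=1 e=1 a=0 clk=1 c=0 f=1 d=0
  Δ1: clk:1→0
  (1Δ to stable)
t=4 Δ0: b=1 e=1 a=0 clk=0 c=0 f=1 d=0
  Δ1: a:0→1, clk:0→1
  Δ2: b:1→0
  Δ3: e:1→0, c:0→1, d:0→1
  Δ4: c:1→0
  Δ5: e:0→1
  (5Δ to stable)
t=5 Δ0: b=0 e=1 a=1 clk=1 c=0 f=1 d=1
  Δ1: clk:1→0
  (1Δ to stable)
t=6 Δ0: b=0 e=1 a=1 clk=0 c=0 f=1 d=1
  Δ1: clk:0→1
  Δ2: b:0→1
  Δ3: e:1→0, c:0→1, d:1→0
  Δ4: c:1→0
  Δ5: e:0→1
  (5Δ to stable)
t=7 Δ0: b=1 e=1 a=1 clk=1 c=0 f=1 d=0
  Δ1: clk:1→0
  (1Δ to stable)
t=8 Δ0: b=1 e=1 a=1 clk=0 c=0 f=1 d=0
  Δ1: clk:0→1
  Δ2: b:1→0
  Δ3: e:1→0, c:0→1, d:0→1
  Δ4: c:1→0
  Δ5: e:0→1
  (5Δ to stable)
t=9 Δ0: b=0 e=1 a=1 clk=1 c=0 f=1 d=1
  Δ1: clk:1→0
  (1Δ to stable)
t=10 Δ0: b=0 e=1 a=1 clk=0 c=0 f=1 d=1
  Δ1: clk:0→1
  Δ2: b:0→1
  Δ3: e:1→0, c:0→1, d:1→0
  Δ4: c:1→0
  Δ5: e:0→1
  (5Δ to stable)
t=11 Δ0: b=1 e=1 a=1 clk=1 c=0 f=1 d=0
  Δ1: clk:1→0
  (1Δ to stable)
t=12 Δ0: b=1 e=1 a=1 clk=0 c=0 f=1 d=0
  Δ1: clk:0→1
  Δ2: b:1→0
  Δ3: e:1→0, c:0→1, d:0→1
  Δ4: c:1→0
  Δ5: e:0→1
  (5Δ to stable)
t=13 Δ0: b=0 e=1 a=1 clk=1 c=0 f=1 d=1
  Δ1: clk:1→0
  (1Δ to stable)
t=14 Δ0: b=0 e=1 a=1 clk=0 c=0 f=1 d=1
  Δ1: clk:0→1
  Δ2: b:0→1
  Δ3: e:1→0, c:0→1, d:1→0
  Δ4: c:1→0
  Δ5: e:0→1
  (5Δ to stable)
t=15 Δ0: b=1 e=1 a=1 clk=1 c=0 f=1 d=0
  Δ1: clk:1→0
  (1Δ to stable)
t=16 Δ0: b=1 e=1 a=1 clk=0 c=0 f=1 d=0
  Δ1: clk:0→1
  Δ2: b:1→0
  Δ3: e:1→0, c:0→1, d:0→1
  Δ4: c:1→0
  Δ5: e:0→1
  (5Δ to stable)
t=17 Δ0: b=0 e=1 a=1 clk=1 c=0 f=1 d=1
  Δ1: clk:1→0
  (1Δ to stable)
t=18 Δ0: b=0 e=1 a=1 clk=0 c=0 f=1 d=1
  Δ1: clk:0→1
  Δ2: b:0→1
  Δ3: e:1→0, c:0→1, d:1→0
  Δ4: c:1→0
  Δ5: e:0→1
  (5Δ to stable)
t=19 Δ0: b=1 e=1 a=1 clk=1 c=0 f=1 d=0
  Δ1: clk:1→0
  (1Δ to stable)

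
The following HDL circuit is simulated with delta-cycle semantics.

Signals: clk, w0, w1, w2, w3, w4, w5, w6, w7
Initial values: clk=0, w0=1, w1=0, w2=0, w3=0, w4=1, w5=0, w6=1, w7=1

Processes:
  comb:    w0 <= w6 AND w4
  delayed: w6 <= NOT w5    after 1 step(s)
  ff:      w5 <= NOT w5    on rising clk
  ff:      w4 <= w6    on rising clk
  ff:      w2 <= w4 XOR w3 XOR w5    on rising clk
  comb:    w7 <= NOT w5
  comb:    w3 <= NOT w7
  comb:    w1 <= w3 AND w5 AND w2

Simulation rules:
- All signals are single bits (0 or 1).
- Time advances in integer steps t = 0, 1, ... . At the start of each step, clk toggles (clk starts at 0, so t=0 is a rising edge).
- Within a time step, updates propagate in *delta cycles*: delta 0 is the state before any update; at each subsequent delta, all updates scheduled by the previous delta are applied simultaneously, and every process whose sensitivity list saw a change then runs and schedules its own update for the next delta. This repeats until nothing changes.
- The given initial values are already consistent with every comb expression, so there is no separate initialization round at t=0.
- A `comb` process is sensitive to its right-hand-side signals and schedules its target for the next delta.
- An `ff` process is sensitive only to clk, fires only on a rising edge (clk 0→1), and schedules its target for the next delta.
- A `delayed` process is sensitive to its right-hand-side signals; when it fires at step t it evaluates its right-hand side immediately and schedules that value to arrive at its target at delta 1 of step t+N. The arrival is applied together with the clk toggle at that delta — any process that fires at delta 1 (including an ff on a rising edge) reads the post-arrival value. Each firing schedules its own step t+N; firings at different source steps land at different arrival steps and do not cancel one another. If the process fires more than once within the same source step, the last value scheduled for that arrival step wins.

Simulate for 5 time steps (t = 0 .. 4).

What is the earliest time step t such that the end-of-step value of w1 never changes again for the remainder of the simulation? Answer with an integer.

2

[bits: w2,w6,w5,w0,w3,w1,clk,w7,w4]
t=0: Δ0=010100011 Δ1=010100111 Δ2=111100111 Δ3=111100101 Δ4=111110101 Δ5=111111101 | 5Δ
t=1: Δ0=111111101 Δ1=101111001 Δ2=101011001 | 2Δ
t=2: Δ0=101011001 Δ1=101011101 Δ2=100011100 Δ3=100010110 Δ4=100000110 | 4Δ
t=3: Δ0=100000110 Δ1=110000010 | 1Δ
t=4: Δ0=110000010 Δ1=110000110 Δ2=011000111 Δ3=011100101 Δ4=011110101 | 4Δ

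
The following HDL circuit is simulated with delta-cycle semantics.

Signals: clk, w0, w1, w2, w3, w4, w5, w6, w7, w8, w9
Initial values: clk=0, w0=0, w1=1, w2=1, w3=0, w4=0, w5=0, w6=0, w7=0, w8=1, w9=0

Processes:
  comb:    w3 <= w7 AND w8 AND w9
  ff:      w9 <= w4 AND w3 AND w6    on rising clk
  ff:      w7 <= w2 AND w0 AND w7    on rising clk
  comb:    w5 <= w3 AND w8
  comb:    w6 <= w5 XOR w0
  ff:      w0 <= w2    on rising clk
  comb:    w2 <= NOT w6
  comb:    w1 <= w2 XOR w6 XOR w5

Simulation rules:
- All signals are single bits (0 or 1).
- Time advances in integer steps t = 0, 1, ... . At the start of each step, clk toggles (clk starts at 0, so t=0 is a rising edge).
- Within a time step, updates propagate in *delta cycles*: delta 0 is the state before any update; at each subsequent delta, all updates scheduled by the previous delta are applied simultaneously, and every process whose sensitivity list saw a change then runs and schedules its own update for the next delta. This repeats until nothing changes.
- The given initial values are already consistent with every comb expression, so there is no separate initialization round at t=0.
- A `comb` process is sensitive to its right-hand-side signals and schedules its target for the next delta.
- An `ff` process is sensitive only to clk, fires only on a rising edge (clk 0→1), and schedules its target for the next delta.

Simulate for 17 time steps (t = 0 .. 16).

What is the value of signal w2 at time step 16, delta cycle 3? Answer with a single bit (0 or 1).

t=0 Δ0: w8=1 clk=0 w5=0 w4=0 w1=1 w6=0 w3=0 w9=0 w7=0 w0=0 w2=1
  Δ1: clk:0→1
  Δ2: w0:0→1
  Δ3: w6:0→1
  Δ4: w1:1→0, w2:1→0
  Δ5: w1:0→1
  (5Δ to stable)
t=1 Δ0: w8=1 clk=1 w5=0 w4=0 w1=1 w6=1 w3=0 w9=0 w7=0 w0=1 w2=0
  Δ1: clk:1→0
  (1Δ to stable)
t=2 Δ0: w8=1 clk=0 w5=0 w4=0 w1=1 w6=1 w3=0 w9=0 w7=0 w0=1 w2=0
  Δ1: clk:0→1
  Δ2: w0:1→0
  Δ3: w6:1→0
  Δ4: w1:1→0, w2:0→1
  Δ5: w1:0→1
  (5Δ to stable)
t=3 Δ0: w8=1 clk=1 w5=0 w4=0 w1=1 w6=0 w3=0 w9=0 w7=0 w0=0 w2=1
  Δ1: clk:1→0
  (1Δ to stable)
t=4 Δ0: w8=1 clk=0 w5=0 w4=0 w1=1 w6=0 w3=0 w9=0 w7=0 w0=0 w2=1
  Δ1: clk:0→1
  Δ2: w0:0→1
  Δ3: w6:0→1
  Δ4: w1:1→0, w2:1→0
  Δ5: w1:0→1
  (5Δ to stable)
t=5 Δ0: w8=1 clk=1 w5=0 w4=0 w1=1 w6=1 w3=0 w9=0 w7=0 w0=1 w2=0
  Δ1: clk:1→0
  (1Δ to stable)
t=6 Δ0: w8=1 clk=0 w5=0 w4=0 w1=1 w6=1 w3=0 w9=0 w7=0 w0=1 w2=0
  Δ1: clk:0→1
  Δ2: w0:1→0
  Δ3: w6:1→0
  Δ4: w1:1→0, w2:0→1
  Δ5: w1:0→1
  (5Δ to stable)
t=7 Δ0: w8=1 clk=1 w5=0 w4=0 w1=1 w6=0 w3=0 w9=0 w7=0 w0=0 w2=1
  Δ1: clk:1→0
  (1Δ to stable)
t=8 Δ0: w8=1 clk=0 w5=0 w4=0 w1=1 w6=0 w3=0 w9=0 w7=0 w0=0 w2=1
  Δ1: clk:0→1
  Δ2: w0:0→1
  Δ3: w6:0→1
  Δ4: w1:1→0, w2:1→0
  Δ5: w1:0→1
  (5Δ to stable)
t=9 Δ0: w8=1 clk=1 w5=0 w4=0 w1=1 w6=1 w3=0 w9=0 w7=0 w0=1 w2=0
  Δ1: clk:1→0
  (1Δ to stable)
t=10 Δ0: w8=1 clk=0 w5=0 w4=0 w1=1 w6=1 w3=0 w9=0 w7=0 w0=1 w2=0
  Δ1: clk:0→1
  Δ2: w0:1→0
  Δ3: w6:1→0
  Δ4: w1:1→0, w2:0→1
  Δ5: w1:0→1
  (5Δ to stable)
t=11 Δ0: w8=1 clk=1 w5=0 w4=0 w1=1 w6=0 w3=0 w9=0 w7=0 w0=0 w2=1
  Δ1: clk:1→0
  (1Δ to stable)
t=12 Δ0: w8=1 clk=0 w5=0 w4=0 w1=1 w6=0 w3=0 w9=0 w7=0 w0=0 w2=1
  Δ1: clk:0→1
  Δ2: w0:0→1
  Δ3: w6:0→1
  Δ4: w1:1→0, w2:1→0
  Δ5: w1:0→1
  (5Δ to stable)
t=13 Δ0: w8=1 clk=1 w5=0 w4=0 w1=1 w6=1 w3=0 w9=0 w7=0 w0=1 w2=0
  Δ1: clk:1→0
  (1Δ to stable)
t=14 Δ0: w8=1 clk=0 w5=0 w4=0 w1=1 w6=1 w3=0 w9=0 w7=0 w0=1 w2=0
  Δ1: clk:0→1
  Δ2: w0:1→0
  Δ3: w6:1→0
  Δ4: w1:1→0, w2:0→1
  Δ5: w1:0→1
  (5Δ to stable)
t=15 Δ0: w8=1 clk=1 w5=0 w4=0 w1=1 w6=0 w3=0 w9=0 w7=0 w0=0 w2=1
  Δ1: clk:1→0
  (1Δ to stable)
t=16 Δ0: w8=1 clk=0 w5=0 w4=0 w1=1 w6=0 w3=0 w9=0 w7=0 w0=0 w2=1
  Δ1: clk:0→1
  Δ2: w0:0→1
  Δ3: w6:0→1
  Δ4: w1:1→0, w2:1→0
  Δ5: w1:0→1
  (5Δ to stable)

1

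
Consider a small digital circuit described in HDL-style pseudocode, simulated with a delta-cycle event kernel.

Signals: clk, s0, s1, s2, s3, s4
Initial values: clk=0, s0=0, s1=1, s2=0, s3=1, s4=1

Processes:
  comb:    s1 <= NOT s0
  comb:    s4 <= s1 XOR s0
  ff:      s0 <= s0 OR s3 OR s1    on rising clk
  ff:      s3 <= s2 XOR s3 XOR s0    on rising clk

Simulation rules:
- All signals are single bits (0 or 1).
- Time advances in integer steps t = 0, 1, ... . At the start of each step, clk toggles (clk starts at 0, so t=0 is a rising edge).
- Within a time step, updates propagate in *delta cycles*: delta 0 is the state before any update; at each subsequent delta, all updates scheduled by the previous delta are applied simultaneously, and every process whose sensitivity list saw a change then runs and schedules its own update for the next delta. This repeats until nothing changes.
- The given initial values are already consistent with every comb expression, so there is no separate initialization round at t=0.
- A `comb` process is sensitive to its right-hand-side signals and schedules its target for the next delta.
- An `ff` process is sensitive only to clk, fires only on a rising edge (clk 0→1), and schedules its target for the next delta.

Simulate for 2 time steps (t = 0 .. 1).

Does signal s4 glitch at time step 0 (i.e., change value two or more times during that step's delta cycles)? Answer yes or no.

yes

t0.Δ0 s3=1 clk=0 s4=1 s0=0 s2=0 s1=1
t0.Δ1 s3=1 clk=1 s4=1 s0=0 s2=0 s1=1
t0.Δ2 s3=1 clk=1 s4=1 s0=1 s2=0 s1=1
t0.Δ3 s3=1 clk=1 s4=0 s0=1 s2=0 s1=0
t0.Δ4 s3=1 clk=1 s4=1 s0=1 s2=0 s1=0
t1.Δ0 s3=1 clk=1 s4=1 s0=1 s2=0 s1=0
t1.Δ1 s3=1 clk=0 s4=1 s0=1 s2=0 s1=0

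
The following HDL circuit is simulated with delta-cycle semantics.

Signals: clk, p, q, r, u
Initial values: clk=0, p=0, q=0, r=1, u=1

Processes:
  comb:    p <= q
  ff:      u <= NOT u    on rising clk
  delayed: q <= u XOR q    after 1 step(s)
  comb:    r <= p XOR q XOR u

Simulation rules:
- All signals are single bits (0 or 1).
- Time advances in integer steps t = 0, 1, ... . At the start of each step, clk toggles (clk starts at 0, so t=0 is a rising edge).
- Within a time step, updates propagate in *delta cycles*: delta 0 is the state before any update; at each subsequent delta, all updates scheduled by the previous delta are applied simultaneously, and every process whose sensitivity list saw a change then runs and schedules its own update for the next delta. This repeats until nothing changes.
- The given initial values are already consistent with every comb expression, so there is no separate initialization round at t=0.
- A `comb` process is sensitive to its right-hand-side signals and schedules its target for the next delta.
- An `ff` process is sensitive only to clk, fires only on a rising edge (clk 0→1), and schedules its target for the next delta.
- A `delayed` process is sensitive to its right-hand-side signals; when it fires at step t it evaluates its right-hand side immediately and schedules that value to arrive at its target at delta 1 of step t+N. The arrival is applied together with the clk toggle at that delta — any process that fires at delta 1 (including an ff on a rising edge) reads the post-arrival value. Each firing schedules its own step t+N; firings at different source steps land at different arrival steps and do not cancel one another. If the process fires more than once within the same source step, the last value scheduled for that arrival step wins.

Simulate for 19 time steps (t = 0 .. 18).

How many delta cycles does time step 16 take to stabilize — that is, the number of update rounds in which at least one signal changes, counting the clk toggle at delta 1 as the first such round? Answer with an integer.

2

t0.Δ0 q=0 clk=0 p=0 r=1 u=1
t0.Δ1 q=0 clk=1 p=0 r=1 u=1
t0.Δ2 q=0 clk=1 p=0 r=1 u=0
t0.Δ3 q=0 clk=1 p=0 r=0 u=0
t1.Δ0 q=0 clk=1 p=0 r=0 u=0
t1.Δ1 q=0 clk=0 p=0 r=0 u=0
t2.Δ0 q=0 clk=0 p=0 r=0 u=0
t2.Δ1 q=0 clk=1 p=0 r=0 u=0
t2.Δ2 q=0 clk=1 p=0 r=0 u=1
t2.Δ3 q=0 clk=1 p=0 r=1 u=1
t3.Δ0 q=0 clk=1 p=0 r=1 u=1
t3.Δ1 q=1 clk=0 p=0 r=1 u=1
t3.Δ2 q=1 clk=0 p=1 r=0 u=1
t3.Δ3 q=1 clk=0 p=1 r=1 u=1
t4.Δ0 q=1 clk=0 p=1 r=1 u=1
t4.Δ1 q=0 clk=1 p=1 r=1 u=1
t4.Δ2 q=0 clk=1 p=0 r=0 u=0
t5.Δ0 q=0 clk=1 p=0 r=0 u=0
t5.Δ1 q=0 clk=0 p=0 r=0 u=0
t6.Δ0 q=0 clk=0 p=0 r=0 u=0
t6.Δ1 q=0 clk=1 p=0 r=0 u=0
t6.Δ2 q=0 clk=1 p=0 r=0 u=1
t6.Δ3 q=0 clk=1 p=0 r=1 u=1
t7.Δ0 q=0 clk=1 p=0 r=1 u=1
t7.Δ1 q=1 clk=0 p=0 r=1 u=1
t7.Δ2 q=1 clk=0 p=1 r=0 u=1
t7.Δ3 q=1 clk=0 p=1 r=1 u=1
t8.Δ0 q=1 clk=0 p=1 r=1 u=1
t8.Δ1 q=0 clk=1 p=1 r=1 u=1
t8.Δ2 q=0 clk=1 p=0 r=0 u=0
t9.Δ0 q=0 clk=1 p=0 r=0 u=0
t9.Δ1 q=0 clk=0 p=0 r=0 u=0
t10.Δ0 q=0 clk=0 p=0 r=0 u=0
t10.Δ1 q=0 clk=1 p=0 r=0 u=0
t10.Δ2 q=0 clk=1 p=0 r=0 u=1
t10.Δ3 q=0 clk=1 p=0 r=1 u=1
t11.Δ0 q=0 clk=1 p=0 r=1 u=1
t11.Δ1 q=1 clk=0 p=0 r=1 u=1
t11.Δ2 q=1 clk=0 p=1 r=0 u=1
t11.Δ3 q=1 clk=0 p=1 r=1 u=1
t12.Δ0 q=1 clk=0 p=1 r=1 u=1
t12.Δ1 q=0 clk=1 p=1 r=1 u=1
t12.Δ2 q=0 clk=1 p=0 r=0 u=0
t13.Δ0 q=0 clk=1 p=0 r=0 u=0
t13.Δ1 q=0 clk=0 p=0 r=0 u=0
t14.Δ0 q=0 clk=0 p=0 r=0 u=0
t14.Δ1 q=0 clk=1 p=0 r=0 u=0
t14.Δ2 q=0 clk=1 p=0 r=0 u=1
t14.Δ3 q=0 clk=1 p=0 r=1 u=1
t15.Δ0 q=0 clk=1 p=0 r=1 u=1
t15.Δ1 q=1 clk=0 p=0 r=1 u=1
t15.Δ2 q=1 clk=0 p=1 r=0 u=1
t15.Δ3 q=1 clk=0 p=1 r=1 u=1
t16.Δ0 q=1 clk=0 p=1 r=1 u=1
t16.Δ1 q=0 clk=1 p=1 r=1 u=1
t16.Δ2 q=0 clk=1 p=0 r=0 u=0
t17.Δ0 q=0 clk=1 p=0 r=0 u=0
t17.Δ1 q=0 clk=0 p=0 r=0 u=0
t18.Δ0 q=0 clk=0 p=0 r=0 u=0
t18.Δ1 q=0 clk=1 p=0 r=0 u=0
t18.Δ2 q=0 clk=1 p=0 r=0 u=1
t18.Δ3 q=0 clk=1 p=0 r=1 u=1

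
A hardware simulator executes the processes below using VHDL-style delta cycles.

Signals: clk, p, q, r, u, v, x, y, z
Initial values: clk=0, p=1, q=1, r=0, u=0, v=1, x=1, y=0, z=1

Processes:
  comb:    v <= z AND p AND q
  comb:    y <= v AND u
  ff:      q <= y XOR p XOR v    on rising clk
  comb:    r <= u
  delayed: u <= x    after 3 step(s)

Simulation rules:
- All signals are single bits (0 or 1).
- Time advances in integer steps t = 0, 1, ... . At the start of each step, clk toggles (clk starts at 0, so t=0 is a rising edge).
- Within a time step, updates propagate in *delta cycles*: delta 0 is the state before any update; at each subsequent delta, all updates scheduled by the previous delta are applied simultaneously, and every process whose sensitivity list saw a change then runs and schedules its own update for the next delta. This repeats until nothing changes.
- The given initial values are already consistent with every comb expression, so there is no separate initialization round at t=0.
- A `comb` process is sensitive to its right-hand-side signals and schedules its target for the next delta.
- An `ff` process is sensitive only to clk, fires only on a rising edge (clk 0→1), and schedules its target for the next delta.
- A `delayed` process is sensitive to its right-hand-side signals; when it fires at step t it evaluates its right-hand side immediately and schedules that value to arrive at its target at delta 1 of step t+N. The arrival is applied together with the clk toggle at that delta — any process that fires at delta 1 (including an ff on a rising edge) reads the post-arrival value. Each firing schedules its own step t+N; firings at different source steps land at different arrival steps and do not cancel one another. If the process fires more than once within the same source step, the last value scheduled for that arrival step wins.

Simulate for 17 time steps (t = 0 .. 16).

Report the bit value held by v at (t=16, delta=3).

0

t=0 Δ0: p=1 y=0 z=1 r=0 u=0 x=1 q=1 clk=0 v=1
  Δ1: clk:0→1
  Δ2: q:1→0
  Δ3: v:1→0
  (3Δ to stable)
t=1 Δ0: p=1 y=0 z=1 r=0 u=0 x=1 q=0 clk=1 v=0
  Δ1: clk:1→0
  (1Δ to stable)
t=2 Δ0: p=1 y=0 z=1 r=0 u=0 x=1 q=0 clk=0 v=0
  Δ1: clk:0→1
  Δ2: q:0→1
  Δ3: v:0→1
  (3Δ to stable)
t=3 Δ0: p=1 y=0 z=1 r=0 u=0 x=1 q=1 clk=1 v=1
  Δ1: clk:1→0
  (1Δ to stable)
t=4 Δ0: p=1 y=0 z=1 r=0 u=0 x=1 q=1 clk=0 v=1
  Δ1: clk:0→1
  Δ2: q:1→0
  Δ3: v:1→0
  (3Δ to stable)
t=5 Δ0: p=1 y=0 z=1 r=0 u=0 x=1 q=0 clk=1 v=0
  Δ1: clk:1→0
  (1Δ to stable)
t=6 Δ0: p=1 y=0 z=1 r=0 u=0 x=1 q=0 clk=0 v=0
  Δ1: clk:0→1
  Δ2: q:0→1
  Δ3: v:0→1
  (3Δ to stable)
t=7 Δ0: p=1 y=0 z=1 r=0 u=0 x=1 q=1 clk=1 v=1
  Δ1: clk:1→0
  (1Δ to stable)
t=8 Δ0: p=1 y=0 z=1 r=0 u=0 x=1 q=1 clk=0 v=1
  Δ1: clk:0→1
  Δ2: q:1→0
  Δ3: v:1→0
  (3Δ to stable)
t=9 Δ0: p=1 y=0 z=1 r=0 u=0 x=1 q=0 clk=1 v=0
  Δ1: clk:1→0
  (1Δ to stable)
t=10 Δ0: p=1 y=0 z=1 r=0 u=0 x=1 q=0 clk=0 v=0
  Δ1: clk:0→1
  Δ2: q:0→1
  Δ3: v:0→1
  (3Δ to stable)
t=11 Δ0: p=1 y=0 z=1 r=0 u=0 x=1 q=1 clk=1 v=1
  Δ1: clk:1→0
  (1Δ to stable)
t=12 Δ0: p=1 y=0 z=1 r=0 u=0 x=1 q=1 clk=0 v=1
  Δ1: clk:0→1
  Δ2: q:1→0
  Δ3: v:1→0
  (3Δ to stable)
t=13 Δ0: p=1 y=0 z=1 r=0 u=0 x=1 q=0 clk=1 v=0
  Δ1: clk:1→0
  (1Δ to stable)
t=14 Δ0: p=1 y=0 z=1 r=0 u=0 x=1 q=0 clk=0 v=0
  Δ1: clk:0→1
  Δ2: q:0→1
  Δ3: v:0→1
  (3Δ to stable)
t=15 Δ0: p=1 y=0 z=1 r=0 u=0 x=1 q=1 clk=1 v=1
  Δ1: clk:1→0
  (1Δ to stable)
t=16 Δ0: p=1 y=0 z=1 r=0 u=0 x=1 q=1 clk=0 v=1
  Δ1: clk:0→1
  Δ2: q:1→0
  Δ3: v:1→0
  (3Δ to stable)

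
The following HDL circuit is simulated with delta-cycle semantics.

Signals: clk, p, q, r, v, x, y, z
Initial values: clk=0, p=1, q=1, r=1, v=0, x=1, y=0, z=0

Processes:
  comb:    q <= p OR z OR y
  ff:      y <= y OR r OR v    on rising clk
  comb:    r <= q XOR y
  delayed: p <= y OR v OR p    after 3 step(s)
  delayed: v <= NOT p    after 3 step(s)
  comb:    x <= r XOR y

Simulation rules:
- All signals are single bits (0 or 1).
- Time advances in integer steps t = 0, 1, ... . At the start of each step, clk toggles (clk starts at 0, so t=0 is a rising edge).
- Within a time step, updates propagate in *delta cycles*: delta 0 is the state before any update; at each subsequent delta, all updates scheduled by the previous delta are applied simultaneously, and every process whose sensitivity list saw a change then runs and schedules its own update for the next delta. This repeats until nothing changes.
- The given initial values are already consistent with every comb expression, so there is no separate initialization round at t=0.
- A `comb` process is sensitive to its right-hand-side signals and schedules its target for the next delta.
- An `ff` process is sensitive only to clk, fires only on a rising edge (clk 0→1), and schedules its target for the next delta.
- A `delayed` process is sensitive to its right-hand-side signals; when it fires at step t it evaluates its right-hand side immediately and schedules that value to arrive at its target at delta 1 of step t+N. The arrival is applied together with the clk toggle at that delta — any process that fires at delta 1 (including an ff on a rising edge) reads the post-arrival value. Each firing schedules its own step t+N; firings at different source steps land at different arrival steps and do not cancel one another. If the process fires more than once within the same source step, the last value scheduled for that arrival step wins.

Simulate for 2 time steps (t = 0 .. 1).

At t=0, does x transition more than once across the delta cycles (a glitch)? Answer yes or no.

t=0 Δ0: r=1 x=1 v=0 clk=0 z=0 q=1 y=0 p=1
  Δ1: clk:0→1
  Δ2: y:0→1
  Δ3: r:1→0, x:1→0
  Δ4: x:0→1
  (4Δ to stable)
t=1 Δ0: r=0 x=1 v=0 clk=1 z=0 q=1 y=1 p=1
  Δ1: clk:1→0
  (1Δ to stable)

yes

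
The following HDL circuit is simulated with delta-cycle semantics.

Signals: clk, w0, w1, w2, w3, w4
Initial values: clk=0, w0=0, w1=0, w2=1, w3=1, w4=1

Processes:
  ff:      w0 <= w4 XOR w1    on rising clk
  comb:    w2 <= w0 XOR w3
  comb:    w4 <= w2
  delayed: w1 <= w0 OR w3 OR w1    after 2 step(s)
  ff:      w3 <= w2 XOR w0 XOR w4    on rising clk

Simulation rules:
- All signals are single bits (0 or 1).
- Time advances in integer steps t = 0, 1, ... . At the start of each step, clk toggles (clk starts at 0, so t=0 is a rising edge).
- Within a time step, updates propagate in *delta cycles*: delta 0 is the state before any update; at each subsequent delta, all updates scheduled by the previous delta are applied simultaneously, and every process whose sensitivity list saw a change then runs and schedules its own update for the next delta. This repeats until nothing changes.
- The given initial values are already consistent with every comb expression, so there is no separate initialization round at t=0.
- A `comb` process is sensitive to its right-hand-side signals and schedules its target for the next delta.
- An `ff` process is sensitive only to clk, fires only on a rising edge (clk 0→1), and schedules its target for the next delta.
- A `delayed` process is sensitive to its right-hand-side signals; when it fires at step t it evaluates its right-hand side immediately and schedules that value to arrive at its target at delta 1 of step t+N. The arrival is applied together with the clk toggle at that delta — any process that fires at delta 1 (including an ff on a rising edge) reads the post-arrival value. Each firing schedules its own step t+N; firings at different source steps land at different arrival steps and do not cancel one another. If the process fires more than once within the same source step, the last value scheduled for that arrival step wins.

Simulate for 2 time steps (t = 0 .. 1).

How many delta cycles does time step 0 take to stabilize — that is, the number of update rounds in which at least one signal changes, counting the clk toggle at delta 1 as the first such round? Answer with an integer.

2

[bits: w4,w0,w3,w1,clk,w2]
t=0: Δ0=101001 Δ1=101011 Δ2=110011 | 2Δ
t=1: Δ0=110011 Δ1=110001 | 1Δ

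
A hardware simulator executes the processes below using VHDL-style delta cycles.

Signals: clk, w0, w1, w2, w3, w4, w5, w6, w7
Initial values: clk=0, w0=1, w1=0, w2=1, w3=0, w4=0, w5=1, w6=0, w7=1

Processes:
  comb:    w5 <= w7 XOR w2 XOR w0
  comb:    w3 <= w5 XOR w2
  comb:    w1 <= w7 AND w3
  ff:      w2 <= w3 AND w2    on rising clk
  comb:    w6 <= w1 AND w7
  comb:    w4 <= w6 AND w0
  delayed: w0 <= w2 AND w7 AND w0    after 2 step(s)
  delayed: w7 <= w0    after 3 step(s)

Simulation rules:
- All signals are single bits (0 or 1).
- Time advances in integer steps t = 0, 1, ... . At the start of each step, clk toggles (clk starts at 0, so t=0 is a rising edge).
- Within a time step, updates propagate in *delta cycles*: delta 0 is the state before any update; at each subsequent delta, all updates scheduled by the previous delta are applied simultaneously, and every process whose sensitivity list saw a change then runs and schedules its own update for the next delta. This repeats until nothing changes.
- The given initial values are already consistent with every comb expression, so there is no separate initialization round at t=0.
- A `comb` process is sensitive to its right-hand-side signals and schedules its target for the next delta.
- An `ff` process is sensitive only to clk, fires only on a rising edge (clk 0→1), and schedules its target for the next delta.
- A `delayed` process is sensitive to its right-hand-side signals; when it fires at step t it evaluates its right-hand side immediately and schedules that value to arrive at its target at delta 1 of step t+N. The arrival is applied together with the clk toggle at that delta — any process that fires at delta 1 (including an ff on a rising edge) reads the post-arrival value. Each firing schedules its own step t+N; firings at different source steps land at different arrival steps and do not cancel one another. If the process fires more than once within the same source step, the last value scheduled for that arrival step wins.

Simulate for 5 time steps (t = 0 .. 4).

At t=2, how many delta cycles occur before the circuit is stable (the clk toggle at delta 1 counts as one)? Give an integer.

[bits: w7,w1,clk,w3,w0,w2,w6,w5,w4]
t=0: Δ0=100011010 Δ1=101011010 Δ2=101010010 Δ3=101110000 Δ4=111010000 Δ5=101010100 Δ6=101010001 Δ7=101010000 | 7Δ
t=1: Δ0=101010000 Δ1=100010000 | 1Δ
t=2: Δ0=100010000 Δ1=101000000 Δ2=101000010 Δ3=101100010 Δ4=111100010 Δ5=111100110 | 5Δ
t=3: Δ0=111100110 Δ1=110100110 | 1Δ
t=4: Δ0=110100110 Δ1=111100110 | 1Δ

5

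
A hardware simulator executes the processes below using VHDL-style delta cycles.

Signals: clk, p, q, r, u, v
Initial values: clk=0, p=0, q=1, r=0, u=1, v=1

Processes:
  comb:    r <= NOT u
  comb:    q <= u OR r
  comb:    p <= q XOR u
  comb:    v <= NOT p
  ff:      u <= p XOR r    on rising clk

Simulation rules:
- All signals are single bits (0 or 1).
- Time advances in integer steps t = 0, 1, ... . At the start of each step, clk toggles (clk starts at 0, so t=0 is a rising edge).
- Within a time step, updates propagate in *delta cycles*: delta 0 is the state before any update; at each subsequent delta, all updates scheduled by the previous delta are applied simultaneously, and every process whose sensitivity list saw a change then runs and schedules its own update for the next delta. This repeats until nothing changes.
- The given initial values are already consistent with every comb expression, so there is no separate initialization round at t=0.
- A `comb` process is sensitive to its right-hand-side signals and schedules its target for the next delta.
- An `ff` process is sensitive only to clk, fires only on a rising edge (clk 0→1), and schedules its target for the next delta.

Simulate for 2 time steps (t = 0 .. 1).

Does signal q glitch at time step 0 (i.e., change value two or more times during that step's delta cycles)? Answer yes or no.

[bits: q,r,p,u,v,clk]
t=0: Δ0=100110 Δ1=100111 Δ2=100011 Δ3=011011 Δ4=110001 Δ5=111011 Δ6=111001 | 6Δ
t=1: Δ0=111001 Δ1=111000 | 1Δ

yes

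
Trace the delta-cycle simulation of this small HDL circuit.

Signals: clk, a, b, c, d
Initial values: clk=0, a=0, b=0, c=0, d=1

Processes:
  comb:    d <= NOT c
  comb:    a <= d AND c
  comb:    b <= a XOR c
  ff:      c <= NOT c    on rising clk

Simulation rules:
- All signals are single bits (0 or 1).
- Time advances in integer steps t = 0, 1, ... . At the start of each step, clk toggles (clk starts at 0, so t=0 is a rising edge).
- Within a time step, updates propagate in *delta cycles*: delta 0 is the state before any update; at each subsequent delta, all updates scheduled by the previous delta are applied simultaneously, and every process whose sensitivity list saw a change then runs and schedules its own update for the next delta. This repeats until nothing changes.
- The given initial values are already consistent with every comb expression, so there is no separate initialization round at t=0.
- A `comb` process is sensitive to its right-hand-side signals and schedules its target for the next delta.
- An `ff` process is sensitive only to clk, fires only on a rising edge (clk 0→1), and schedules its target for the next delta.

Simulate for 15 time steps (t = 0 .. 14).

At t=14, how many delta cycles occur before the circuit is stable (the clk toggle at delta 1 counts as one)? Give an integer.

t0.Δ0 a=0 d=1 c=0 clk=0 b=0
t0.Δ1 a=0 d=1 c=0 clk=1 b=0
t0.Δ2 a=0 d=1 c=1 clk=1 b=0
t0.Δ3 a=1 d=0 c=1 clk=1 b=1
t0.Δ4 a=0 d=0 c=1 clk=1 b=0
t0.Δ5 a=0 d=0 c=1 clk=1 b=1
t1.Δ0 a=0 d=0 c=1 clk=1 b=1
t1.Δ1 a=0 d=0 c=1 clk=0 b=1
t2.Δ0 a=0 d=0 c=1 clk=0 b=1
t2.Δ1 a=0 d=0 c=1 clk=1 b=1
t2.Δ2 a=0 d=0 c=0 clk=1 b=1
t2.Δ3 a=0 d=1 c=0 clk=1 b=0
t3.Δ0 a=0 d=1 c=0 clk=1 b=0
t3.Δ1 a=0 d=1 c=0 clk=0 b=0
t4.Δ0 a=0 d=1 c=0 clk=0 b=0
t4.Δ1 a=0 d=1 c=0 clk=1 b=0
t4.Δ2 a=0 d=1 c=1 clk=1 b=0
t4.Δ3 a=1 d=0 c=1 clk=1 b=1
t4.Δ4 a=0 d=0 c=1 clk=1 b=0
t4.Δ5 a=0 d=0 c=1 clk=1 b=1
t5.Δ0 a=0 d=0 c=1 clk=1 b=1
t5.Δ1 a=0 d=0 c=1 clk=0 b=1
t6.Δ0 a=0 d=0 c=1 clk=0 b=1
t6.Δ1 a=0 d=0 c=1 clk=1 b=1
t6.Δ2 a=0 d=0 c=0 clk=1 b=1
t6.Δ3 a=0 d=1 c=0 clk=1 b=0
t7.Δ0 a=0 d=1 c=0 clk=1 b=0
t7.Δ1 a=0 d=1 c=0 clk=0 b=0
t8.Δ0 a=0 d=1 c=0 clk=0 b=0
t8.Δ1 a=0 d=1 c=0 clk=1 b=0
t8.Δ2 a=0 d=1 c=1 clk=1 b=0
t8.Δ3 a=1 d=0 c=1 clk=1 b=1
t8.Δ4 a=0 d=0 c=1 clk=1 b=0
t8.Δ5 a=0 d=0 c=1 clk=1 b=1
t9.Δ0 a=0 d=0 c=1 clk=1 b=1
t9.Δ1 a=0 d=0 c=1 clk=0 b=1
t10.Δ0 a=0 d=0 c=1 clk=0 b=1
t10.Δ1 a=0 d=0 c=1 clk=1 b=1
t10.Δ2 a=0 d=0 c=0 clk=1 b=1
t10.Δ3 a=0 d=1 c=0 clk=1 b=0
t11.Δ0 a=0 d=1 c=0 clk=1 b=0
t11.Δ1 a=0 d=1 c=0 clk=0 b=0
t12.Δ0 a=0 d=1 c=0 clk=0 b=0
t12.Δ1 a=0 d=1 c=0 clk=1 b=0
t12.Δ2 a=0 d=1 c=1 clk=1 b=0
t12.Δ3 a=1 d=0 c=1 clk=1 b=1
t12.Δ4 a=0 d=0 c=1 clk=1 b=0
t12.Δ5 a=0 d=0 c=1 clk=1 b=1
t13.Δ0 a=0 d=0 c=1 clk=1 b=1
t13.Δ1 a=0 d=0 c=1 clk=0 b=1
t14.Δ0 a=0 d=0 c=1 clk=0 b=1
t14.Δ1 a=0 d=0 c=1 clk=1 b=1
t14.Δ2 a=0 d=0 c=0 clk=1 b=1
t14.Δ3 a=0 d=1 c=0 clk=1 b=0

3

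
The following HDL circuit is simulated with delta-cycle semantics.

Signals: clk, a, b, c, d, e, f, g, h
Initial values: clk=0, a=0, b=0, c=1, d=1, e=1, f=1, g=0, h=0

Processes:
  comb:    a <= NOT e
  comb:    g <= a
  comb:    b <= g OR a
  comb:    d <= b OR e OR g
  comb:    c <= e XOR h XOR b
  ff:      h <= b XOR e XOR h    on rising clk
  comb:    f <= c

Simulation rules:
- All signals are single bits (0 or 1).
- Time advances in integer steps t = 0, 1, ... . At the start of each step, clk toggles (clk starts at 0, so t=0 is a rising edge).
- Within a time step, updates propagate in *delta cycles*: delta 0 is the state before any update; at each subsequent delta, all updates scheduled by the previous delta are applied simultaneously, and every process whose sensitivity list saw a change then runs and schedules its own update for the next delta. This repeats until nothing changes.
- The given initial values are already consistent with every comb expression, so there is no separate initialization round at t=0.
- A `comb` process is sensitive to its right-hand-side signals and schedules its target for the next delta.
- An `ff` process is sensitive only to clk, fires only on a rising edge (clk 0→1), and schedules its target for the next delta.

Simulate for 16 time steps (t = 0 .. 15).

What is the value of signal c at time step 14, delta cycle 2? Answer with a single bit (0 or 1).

[bits: g,e,clk,d,c,a,h,f,b]
t=0: Δ0=010110010 Δ1=011110010 Δ2=011110110 Δ3=011100110 Δ4=011100100 | 4Δ
t=1: Δ0=011100100 Δ1=010100100 | 1Δ
t=2: Δ0=010100100 Δ1=011100100 Δ2=011100000 Δ3=011110000 Δ4=011110010 | 4Δ
t=3: Δ0=011110010 Δ1=010110010 | 1Δ
t=4: Δ0=010110010 Δ1=011110010 Δ2=011110110 Δ3=011100110 Δ4=011100100 | 4Δ
t=5: Δ0=011100100 Δ1=010100100 | 1Δ
t=6: Δ0=010100100 Δ1=011100100 Δ2=011100000 Δ3=011110000 Δ4=011110010 | 4Δ
t=7: Δ0=011110010 Δ1=010110010 | 1Δ
t=8: Δ0=010110010 Δ1=011110010 Δ2=011110110 Δ3=011100110 Δ4=011100100 | 4Δ
t=9: Δ0=011100100 Δ1=010100100 | 1Δ
t=10: Δ0=010100100 Δ1=011100100 Δ2=011100000 Δ3=011110000 Δ4=011110010 | 4Δ
t=11: Δ0=011110010 Δ1=010110010 | 1Δ
t=12: Δ0=010110010 Δ1=011110010 Δ2=011110110 Δ3=011100110 Δ4=011100100 | 4Δ
t=13: Δ0=011100100 Δ1=010100100 | 1Δ
t=14: Δ0=010100100 Δ1=011100100 Δ2=011100000 Δ3=011110000 Δ4=011110010 | 4Δ
t=15: Δ0=011110010 Δ1=010110010 | 1Δ

0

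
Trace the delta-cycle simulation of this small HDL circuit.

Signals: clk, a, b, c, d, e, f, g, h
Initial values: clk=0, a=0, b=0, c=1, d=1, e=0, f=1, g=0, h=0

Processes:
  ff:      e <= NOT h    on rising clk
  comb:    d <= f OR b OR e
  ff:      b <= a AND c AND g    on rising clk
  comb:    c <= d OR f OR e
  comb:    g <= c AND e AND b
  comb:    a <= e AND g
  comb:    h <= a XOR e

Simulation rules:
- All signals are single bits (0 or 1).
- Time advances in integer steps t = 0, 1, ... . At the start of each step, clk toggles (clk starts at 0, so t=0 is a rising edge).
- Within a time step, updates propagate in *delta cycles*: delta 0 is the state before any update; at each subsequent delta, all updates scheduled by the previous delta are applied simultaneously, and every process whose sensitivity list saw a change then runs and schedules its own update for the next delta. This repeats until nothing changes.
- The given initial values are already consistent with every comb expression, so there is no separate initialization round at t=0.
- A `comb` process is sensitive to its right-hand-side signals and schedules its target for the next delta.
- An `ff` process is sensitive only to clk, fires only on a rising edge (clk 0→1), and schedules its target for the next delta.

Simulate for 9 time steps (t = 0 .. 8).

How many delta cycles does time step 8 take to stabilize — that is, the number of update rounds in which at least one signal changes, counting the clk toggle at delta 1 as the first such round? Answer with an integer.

t0.Δ0 g=0 h=0 e=0 a=0 d=1 clk=0 f=1 c=1 b=0
t0.Δ1 g=0 h=0 e=0 a=0 d=1 clk=1 f=1 c=1 b=0
t0.Δ2 g=0 h=0 e=1 a=0 d=1 clk=1 f=1 c=1 b=0
t0.Δ3 g=0 h=1 e=1 a=0 d=1 clk=1 f=1 c=1 b=0
t1.Δ0 g=0 h=1 e=1 a=0 d=1 clk=1 f=1 c=1 b=0
t1.Δ1 g=0 h=1 e=1 a=0 d=1 clk=0 f=1 c=1 b=0
t2.Δ0 g=0 h=1 e=1 a=0 d=1 clk=0 f=1 c=1 b=0
t2.Δ1 g=0 h=1 e=1 a=0 d=1 clk=1 f=1 c=1 b=0
t2.Δ2 g=0 h=1 e=0 a=0 d=1 clk=1 f=1 c=1 b=0
t2.Δ3 g=0 h=0 e=0 a=0 d=1 clk=1 f=1 c=1 b=0
t3.Δ0 g=0 h=0 e=0 a=0 d=1 clk=1 f=1 c=1 b=0
t3.Δ1 g=0 h=0 e=0 a=0 d=1 clk=0 f=1 c=1 b=0
t4.Δ0 g=0 h=0 e=0 a=0 d=1 clk=0 f=1 c=1 b=0
t4.Δ1 g=0 h=0 e=0 a=0 d=1 clk=1 f=1 c=1 b=0
t4.Δ2 g=0 h=0 e=1 a=0 d=1 clk=1 f=1 c=1 b=0
t4.Δ3 g=0 h=1 e=1 a=0 d=1 clk=1 f=1 c=1 b=0
t5.Δ0 g=0 h=1 e=1 a=0 d=1 clk=1 f=1 c=1 b=0
t5.Δ1 g=0 h=1 e=1 a=0 d=1 clk=0 f=1 c=1 b=0
t6.Δ0 g=0 h=1 e=1 a=0 d=1 clk=0 f=1 c=1 b=0
t6.Δ1 g=0 h=1 e=1 a=0 d=1 clk=1 f=1 c=1 b=0
t6.Δ2 g=0 h=1 e=0 a=0 d=1 clk=1 f=1 c=1 b=0
t6.Δ3 g=0 h=0 e=0 a=0 d=1 clk=1 f=1 c=1 b=0
t7.Δ0 g=0 h=0 e=0 a=0 d=1 clk=1 f=1 c=1 b=0
t7.Δ1 g=0 h=0 e=0 a=0 d=1 clk=0 f=1 c=1 b=0
t8.Δ0 g=0 h=0 e=0 a=0 d=1 clk=0 f=1 c=1 b=0
t8.Δ1 g=0 h=0 e=0 a=0 d=1 clk=1 f=1 c=1 b=0
t8.Δ2 g=0 h=0 e=1 a=0 d=1 clk=1 f=1 c=1 b=0
t8.Δ3 g=0 h=1 e=1 a=0 d=1 clk=1 f=1 c=1 b=0

3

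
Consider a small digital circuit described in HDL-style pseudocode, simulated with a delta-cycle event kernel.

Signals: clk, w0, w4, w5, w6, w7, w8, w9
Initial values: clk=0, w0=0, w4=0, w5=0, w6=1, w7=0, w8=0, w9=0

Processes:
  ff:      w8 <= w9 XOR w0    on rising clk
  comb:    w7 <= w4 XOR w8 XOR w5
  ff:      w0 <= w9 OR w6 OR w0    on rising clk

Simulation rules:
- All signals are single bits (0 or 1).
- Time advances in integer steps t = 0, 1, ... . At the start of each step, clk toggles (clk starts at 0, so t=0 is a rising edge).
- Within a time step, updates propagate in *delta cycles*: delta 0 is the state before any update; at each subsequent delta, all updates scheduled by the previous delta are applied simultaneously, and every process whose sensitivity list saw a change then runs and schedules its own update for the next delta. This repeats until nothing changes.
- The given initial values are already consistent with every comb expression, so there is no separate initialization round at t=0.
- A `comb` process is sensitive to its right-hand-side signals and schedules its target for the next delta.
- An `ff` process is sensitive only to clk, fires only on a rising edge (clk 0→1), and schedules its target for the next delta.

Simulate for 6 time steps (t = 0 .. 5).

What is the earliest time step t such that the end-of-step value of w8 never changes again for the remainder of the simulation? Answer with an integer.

t0.Δ0 w5=0 w0=0 w8=0 w7=0 clk=0 w4=0 w9=0 w6=1
t0.Δ1 w5=0 w0=0 w8=0 w7=0 clk=1 w4=0 w9=0 w6=1
t0.Δ2 w5=0 w0=1 w8=0 w7=0 clk=1 w4=0 w9=0 w6=1
t1.Δ0 w5=0 w0=1 w8=0 w7=0 clk=1 w4=0 w9=0 w6=1
t1.Δ1 w5=0 w0=1 w8=0 w7=0 clk=0 w4=0 w9=0 w6=1
t2.Δ0 w5=0 w0=1 w8=0 w7=0 clk=0 w4=0 w9=0 w6=1
t2.Δ1 w5=0 w0=1 w8=0 w7=0 clk=1 w4=0 w9=0 w6=1
t2.Δ2 w5=0 w0=1 w8=1 w7=0 clk=1 w4=0 w9=0 w6=1
t2.Δ3 w5=0 w0=1 w8=1 w7=1 clk=1 w4=0 w9=0 w6=1
t3.Δ0 w5=0 w0=1 w8=1 w7=1 clk=1 w4=0 w9=0 w6=1
t3.Δ1 w5=0 w0=1 w8=1 w7=1 clk=0 w4=0 w9=0 w6=1
t4.Δ0 w5=0 w0=1 w8=1 w7=1 clk=0 w4=0 w9=0 w6=1
t4.Δ1 w5=0 w0=1 w8=1 w7=1 clk=1 w4=0 w9=0 w6=1
t5.Δ0 w5=0 w0=1 w8=1 w7=1 clk=1 w4=0 w9=0 w6=1
t5.Δ1 w5=0 w0=1 w8=1 w7=1 clk=0 w4=0 w9=0 w6=1

2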